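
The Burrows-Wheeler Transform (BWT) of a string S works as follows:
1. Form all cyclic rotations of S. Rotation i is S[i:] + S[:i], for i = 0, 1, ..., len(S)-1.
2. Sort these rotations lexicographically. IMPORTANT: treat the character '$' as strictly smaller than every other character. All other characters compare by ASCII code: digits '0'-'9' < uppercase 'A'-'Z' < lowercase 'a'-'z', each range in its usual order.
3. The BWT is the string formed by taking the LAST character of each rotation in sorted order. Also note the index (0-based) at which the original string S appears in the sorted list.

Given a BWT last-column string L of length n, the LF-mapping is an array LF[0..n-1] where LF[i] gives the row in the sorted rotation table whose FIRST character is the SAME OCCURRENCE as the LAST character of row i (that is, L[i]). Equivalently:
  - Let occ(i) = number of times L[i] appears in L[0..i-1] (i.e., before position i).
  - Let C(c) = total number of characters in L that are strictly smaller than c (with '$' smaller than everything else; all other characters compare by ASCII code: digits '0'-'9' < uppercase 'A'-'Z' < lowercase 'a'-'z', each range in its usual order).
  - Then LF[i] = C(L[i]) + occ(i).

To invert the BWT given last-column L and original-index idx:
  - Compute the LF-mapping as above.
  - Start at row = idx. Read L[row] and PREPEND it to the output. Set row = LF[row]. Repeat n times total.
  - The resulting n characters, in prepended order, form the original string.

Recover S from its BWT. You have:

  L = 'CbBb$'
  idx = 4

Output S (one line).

Answer: bbBC$

Derivation:
LF mapping: 2 3 1 4 0
Walk LF starting at row 4, prepending L[row]:
  step 1: row=4, L[4]='$', prepend. Next row=LF[4]=0
  step 2: row=0, L[0]='C', prepend. Next row=LF[0]=2
  step 3: row=2, L[2]='B', prepend. Next row=LF[2]=1
  step 4: row=1, L[1]='b', prepend. Next row=LF[1]=3
  step 5: row=3, L[3]='b', prepend. Next row=LF[3]=4
Reversed output: bbBC$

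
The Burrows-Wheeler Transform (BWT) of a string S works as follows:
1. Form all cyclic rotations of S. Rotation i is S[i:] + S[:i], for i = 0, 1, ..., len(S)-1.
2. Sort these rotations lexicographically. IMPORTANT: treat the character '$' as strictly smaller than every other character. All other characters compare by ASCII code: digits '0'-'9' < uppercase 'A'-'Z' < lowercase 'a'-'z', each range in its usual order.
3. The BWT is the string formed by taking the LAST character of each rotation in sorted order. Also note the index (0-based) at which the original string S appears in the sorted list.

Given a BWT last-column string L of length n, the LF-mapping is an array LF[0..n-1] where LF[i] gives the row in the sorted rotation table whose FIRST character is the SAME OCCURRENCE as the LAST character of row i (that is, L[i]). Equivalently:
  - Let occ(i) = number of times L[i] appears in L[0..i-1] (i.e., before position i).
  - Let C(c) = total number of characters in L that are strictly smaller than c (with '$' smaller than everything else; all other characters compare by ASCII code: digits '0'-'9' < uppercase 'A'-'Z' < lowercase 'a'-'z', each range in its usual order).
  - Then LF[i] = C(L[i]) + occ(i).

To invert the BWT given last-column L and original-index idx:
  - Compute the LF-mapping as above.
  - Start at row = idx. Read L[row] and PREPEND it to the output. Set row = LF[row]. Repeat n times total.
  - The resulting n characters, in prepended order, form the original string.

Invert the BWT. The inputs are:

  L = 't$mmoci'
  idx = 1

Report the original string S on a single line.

LF mapping: 6 0 3 4 5 1 2
Walk LF starting at row 1, prepending L[row]:
  step 1: row=1, L[1]='$', prepend. Next row=LF[1]=0
  step 2: row=0, L[0]='t', prepend. Next row=LF[0]=6
  step 3: row=6, L[6]='i', prepend. Next row=LF[6]=2
  step 4: row=2, L[2]='m', prepend. Next row=LF[2]=3
  step 5: row=3, L[3]='m', prepend. Next row=LF[3]=4
  step 6: row=4, L[4]='o', prepend. Next row=LF[4]=5
  step 7: row=5, L[5]='c', prepend. Next row=LF[5]=1
Reversed output: commit$

Answer: commit$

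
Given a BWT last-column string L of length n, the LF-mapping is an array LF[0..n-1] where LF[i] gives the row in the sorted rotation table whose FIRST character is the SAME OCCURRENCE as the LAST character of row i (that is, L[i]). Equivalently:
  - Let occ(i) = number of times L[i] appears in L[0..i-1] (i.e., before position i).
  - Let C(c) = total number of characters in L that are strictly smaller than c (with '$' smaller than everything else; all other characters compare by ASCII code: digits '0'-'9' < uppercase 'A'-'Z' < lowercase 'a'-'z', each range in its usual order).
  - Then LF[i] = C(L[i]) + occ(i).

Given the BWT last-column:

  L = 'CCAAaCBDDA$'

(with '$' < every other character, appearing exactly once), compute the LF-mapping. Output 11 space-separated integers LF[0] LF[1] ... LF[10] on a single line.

Answer: 5 6 1 2 10 7 4 8 9 3 0

Derivation:
Char counts: '$':1, 'A':3, 'B':1, 'C':3, 'D':2, 'a':1
C (first-col start): C('$')=0, C('A')=1, C('B')=4, C('C')=5, C('D')=8, C('a')=10
L[0]='C': occ=0, LF[0]=C('C')+0=5+0=5
L[1]='C': occ=1, LF[1]=C('C')+1=5+1=6
L[2]='A': occ=0, LF[2]=C('A')+0=1+0=1
L[3]='A': occ=1, LF[3]=C('A')+1=1+1=2
L[4]='a': occ=0, LF[4]=C('a')+0=10+0=10
L[5]='C': occ=2, LF[5]=C('C')+2=5+2=7
L[6]='B': occ=0, LF[6]=C('B')+0=4+0=4
L[7]='D': occ=0, LF[7]=C('D')+0=8+0=8
L[8]='D': occ=1, LF[8]=C('D')+1=8+1=9
L[9]='A': occ=2, LF[9]=C('A')+2=1+2=3
L[10]='$': occ=0, LF[10]=C('$')+0=0+0=0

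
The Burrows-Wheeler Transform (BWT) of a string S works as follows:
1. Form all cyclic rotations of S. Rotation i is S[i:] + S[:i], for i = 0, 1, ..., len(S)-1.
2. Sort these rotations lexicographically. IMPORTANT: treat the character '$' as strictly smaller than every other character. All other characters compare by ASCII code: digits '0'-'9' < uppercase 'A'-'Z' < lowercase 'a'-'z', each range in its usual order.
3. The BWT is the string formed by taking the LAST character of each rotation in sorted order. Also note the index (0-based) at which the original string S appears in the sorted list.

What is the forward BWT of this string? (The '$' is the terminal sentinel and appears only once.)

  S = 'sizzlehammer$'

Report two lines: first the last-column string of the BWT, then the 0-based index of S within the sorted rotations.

Answer: rhlmeszmae$zi
10

Derivation:
All 13 rotations (rotation i = S[i:]+S[:i]):
  rot[0] = sizzlehammer$
  rot[1] = izzlehammer$s
  rot[2] = zzlehammer$si
  rot[3] = zlehammer$siz
  rot[4] = lehammer$sizz
  rot[5] = ehammer$sizzl
  rot[6] = hammer$sizzle
  rot[7] = ammer$sizzleh
  rot[8] = mmer$sizzleha
  rot[9] = mer$sizzleham
  rot[10] = er$sizzlehamm
  rot[11] = r$sizzlehamme
  rot[12] = $sizzlehammer
Sorted (with $ < everything):
  sorted[0] = $sizzlehammer  (last char: 'r')
  sorted[1] = ammer$sizzleh  (last char: 'h')
  sorted[2] = ehammer$sizzl  (last char: 'l')
  sorted[3] = er$sizzlehamm  (last char: 'm')
  sorted[4] = hammer$sizzle  (last char: 'e')
  sorted[5] = izzlehammer$s  (last char: 's')
  sorted[6] = lehammer$sizz  (last char: 'z')
  sorted[7] = mer$sizzleham  (last char: 'm')
  sorted[8] = mmer$sizzleha  (last char: 'a')
  sorted[9] = r$sizzlehamme  (last char: 'e')
  sorted[10] = sizzlehammer$  (last char: '$')
  sorted[11] = zlehammer$siz  (last char: 'z')
  sorted[12] = zzlehammer$si  (last char: 'i')
Last column: rhlmeszmae$zi
Original string S is at sorted index 10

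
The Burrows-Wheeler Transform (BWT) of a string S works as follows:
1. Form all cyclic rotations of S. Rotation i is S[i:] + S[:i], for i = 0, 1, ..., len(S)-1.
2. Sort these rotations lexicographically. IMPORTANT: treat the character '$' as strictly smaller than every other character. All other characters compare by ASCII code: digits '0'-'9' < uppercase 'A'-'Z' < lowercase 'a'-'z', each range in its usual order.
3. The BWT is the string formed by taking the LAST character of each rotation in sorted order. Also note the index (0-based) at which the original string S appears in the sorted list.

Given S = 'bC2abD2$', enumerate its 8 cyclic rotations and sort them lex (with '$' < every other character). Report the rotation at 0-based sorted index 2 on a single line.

Answer: 2abD2$bC

Derivation:
All 8 rotations (rotation i = S[i:]+S[:i]):
  rot[0] = bC2abD2$
  rot[1] = C2abD2$b
  rot[2] = 2abD2$bC
  rot[3] = abD2$bC2
  rot[4] = bD2$bC2a
  rot[5] = D2$bC2ab
  rot[6] = 2$bC2abD
  rot[7] = $bC2abD2
Sorted (with $ < everything):
  sorted[0] = $bC2abD2
  sorted[1] = 2$bC2abD
  sorted[2] = 2abD2$bC
  sorted[3] = C2abD2$b
  sorted[4] = D2$bC2ab
  sorted[5] = abD2$bC2
  sorted[6] = bC2abD2$
  sorted[7] = bD2$bC2a
sorted[2] = 2abD2$bC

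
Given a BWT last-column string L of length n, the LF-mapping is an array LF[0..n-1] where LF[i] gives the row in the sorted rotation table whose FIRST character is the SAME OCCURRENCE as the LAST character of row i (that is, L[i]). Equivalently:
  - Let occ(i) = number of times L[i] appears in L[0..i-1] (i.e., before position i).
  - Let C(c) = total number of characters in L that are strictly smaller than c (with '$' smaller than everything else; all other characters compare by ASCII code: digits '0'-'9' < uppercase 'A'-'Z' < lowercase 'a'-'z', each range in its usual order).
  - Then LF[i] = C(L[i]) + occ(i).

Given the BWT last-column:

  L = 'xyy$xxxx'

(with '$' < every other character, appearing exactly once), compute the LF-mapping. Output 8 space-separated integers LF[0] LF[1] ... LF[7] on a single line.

Answer: 1 6 7 0 2 3 4 5

Derivation:
Char counts: '$':1, 'x':5, 'y':2
C (first-col start): C('$')=0, C('x')=1, C('y')=6
L[0]='x': occ=0, LF[0]=C('x')+0=1+0=1
L[1]='y': occ=0, LF[1]=C('y')+0=6+0=6
L[2]='y': occ=1, LF[2]=C('y')+1=6+1=7
L[3]='$': occ=0, LF[3]=C('$')+0=0+0=0
L[4]='x': occ=1, LF[4]=C('x')+1=1+1=2
L[5]='x': occ=2, LF[5]=C('x')+2=1+2=3
L[6]='x': occ=3, LF[6]=C('x')+3=1+3=4
L[7]='x': occ=4, LF[7]=C('x')+4=1+4=5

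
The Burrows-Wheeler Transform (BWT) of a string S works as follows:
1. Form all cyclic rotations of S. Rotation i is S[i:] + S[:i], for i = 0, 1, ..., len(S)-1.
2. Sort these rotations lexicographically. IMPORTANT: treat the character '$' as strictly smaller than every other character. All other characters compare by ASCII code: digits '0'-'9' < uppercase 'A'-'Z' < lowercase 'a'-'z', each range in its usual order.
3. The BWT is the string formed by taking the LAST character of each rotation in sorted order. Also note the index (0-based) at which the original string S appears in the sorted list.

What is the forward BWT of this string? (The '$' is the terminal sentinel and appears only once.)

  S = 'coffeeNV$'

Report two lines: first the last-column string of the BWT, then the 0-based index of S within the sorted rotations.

Answer: VeN$effoc
3

Derivation:
All 9 rotations (rotation i = S[i:]+S[:i]):
  rot[0] = coffeeNV$
  rot[1] = offeeNV$c
  rot[2] = ffeeNV$co
  rot[3] = feeNV$cof
  rot[4] = eeNV$coff
  rot[5] = eNV$coffe
  rot[6] = NV$coffee
  rot[7] = V$coffeeN
  rot[8] = $coffeeNV
Sorted (with $ < everything):
  sorted[0] = $coffeeNV  (last char: 'V')
  sorted[1] = NV$coffee  (last char: 'e')
  sorted[2] = V$coffeeN  (last char: 'N')
  sorted[3] = coffeeNV$  (last char: '$')
  sorted[4] = eNV$coffe  (last char: 'e')
  sorted[5] = eeNV$coff  (last char: 'f')
  sorted[6] = feeNV$cof  (last char: 'f')
  sorted[7] = ffeeNV$co  (last char: 'o')
  sorted[8] = offeeNV$c  (last char: 'c')
Last column: VeN$effoc
Original string S is at sorted index 3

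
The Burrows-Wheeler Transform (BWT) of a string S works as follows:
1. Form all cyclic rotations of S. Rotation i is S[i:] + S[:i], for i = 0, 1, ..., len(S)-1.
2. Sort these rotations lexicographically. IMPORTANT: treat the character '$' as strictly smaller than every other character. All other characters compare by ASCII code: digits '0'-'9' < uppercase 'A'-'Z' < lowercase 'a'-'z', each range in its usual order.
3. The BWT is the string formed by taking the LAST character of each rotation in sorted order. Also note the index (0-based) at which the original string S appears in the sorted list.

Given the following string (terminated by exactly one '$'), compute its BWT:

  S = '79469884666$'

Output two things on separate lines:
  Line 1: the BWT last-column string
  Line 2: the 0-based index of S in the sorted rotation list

All 12 rotations (rotation i = S[i:]+S[:i]):
  rot[0] = 79469884666$
  rot[1] = 9469884666$7
  rot[2] = 469884666$79
  rot[3] = 69884666$794
  rot[4] = 9884666$7946
  rot[5] = 884666$79469
  rot[6] = 84666$794698
  rot[7] = 4666$7946988
  rot[8] = 666$79469884
  rot[9] = 66$794698846
  rot[10] = 6$7946988466
  rot[11] = $79469884666
Sorted (with $ < everything):
  sorted[0] = $79469884666  (last char: '6')
  sorted[1] = 4666$7946988  (last char: '8')
  sorted[2] = 469884666$79  (last char: '9')
  sorted[3] = 6$7946988466  (last char: '6')
  sorted[4] = 66$794698846  (last char: '6')
  sorted[5] = 666$79469884  (last char: '4')
  sorted[6] = 69884666$794  (last char: '4')
  sorted[7] = 79469884666$  (last char: '$')
  sorted[8] = 84666$794698  (last char: '8')
  sorted[9] = 884666$79469  (last char: '9')
  sorted[10] = 9469884666$7  (last char: '7')
  sorted[11] = 9884666$7946  (last char: '6')
Last column: 6896644$8976
Original string S is at sorted index 7

Answer: 6896644$8976
7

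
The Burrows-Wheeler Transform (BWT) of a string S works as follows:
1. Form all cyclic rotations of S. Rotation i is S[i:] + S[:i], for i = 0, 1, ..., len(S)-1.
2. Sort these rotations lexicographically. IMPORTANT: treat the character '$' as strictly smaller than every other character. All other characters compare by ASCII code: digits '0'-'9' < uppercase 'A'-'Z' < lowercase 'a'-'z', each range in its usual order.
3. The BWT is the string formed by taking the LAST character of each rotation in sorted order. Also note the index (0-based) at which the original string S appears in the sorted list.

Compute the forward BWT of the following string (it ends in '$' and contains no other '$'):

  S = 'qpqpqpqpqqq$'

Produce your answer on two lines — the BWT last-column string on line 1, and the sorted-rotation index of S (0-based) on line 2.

All 12 rotations (rotation i = S[i:]+S[:i]):
  rot[0] = qpqpqpqpqqq$
  rot[1] = pqpqpqpqqq$q
  rot[2] = qpqpqpqqq$qp
  rot[3] = pqpqpqqq$qpq
  rot[4] = qpqpqqq$qpqp
  rot[5] = pqpqqq$qpqpq
  rot[6] = qpqqq$qpqpqp
  rot[7] = pqqq$qpqpqpq
  rot[8] = qqq$qpqpqpqp
  rot[9] = qq$qpqpqpqpq
  rot[10] = q$qpqpqpqpqq
  rot[11] = $qpqpqpqpqqq
Sorted (with $ < everything):
  sorted[0] = $qpqpqpqpqqq  (last char: 'q')
  sorted[1] = pqpqpqpqqq$q  (last char: 'q')
  sorted[2] = pqpqpqqq$qpq  (last char: 'q')
  sorted[3] = pqpqqq$qpqpq  (last char: 'q')
  sorted[4] = pqqq$qpqpqpq  (last char: 'q')
  sorted[5] = q$qpqpqpqpqq  (last char: 'q')
  sorted[6] = qpqpqpqpqqq$  (last char: '$')
  sorted[7] = qpqpqpqqq$qp  (last char: 'p')
  sorted[8] = qpqpqqq$qpqp  (last char: 'p')
  sorted[9] = qpqqq$qpqpqp  (last char: 'p')
  sorted[10] = qq$qpqpqpqpq  (last char: 'q')
  sorted[11] = qqq$qpqpqpqp  (last char: 'p')
Last column: qqqqqq$pppqp
Original string S is at sorted index 6

Answer: qqqqqq$pppqp
6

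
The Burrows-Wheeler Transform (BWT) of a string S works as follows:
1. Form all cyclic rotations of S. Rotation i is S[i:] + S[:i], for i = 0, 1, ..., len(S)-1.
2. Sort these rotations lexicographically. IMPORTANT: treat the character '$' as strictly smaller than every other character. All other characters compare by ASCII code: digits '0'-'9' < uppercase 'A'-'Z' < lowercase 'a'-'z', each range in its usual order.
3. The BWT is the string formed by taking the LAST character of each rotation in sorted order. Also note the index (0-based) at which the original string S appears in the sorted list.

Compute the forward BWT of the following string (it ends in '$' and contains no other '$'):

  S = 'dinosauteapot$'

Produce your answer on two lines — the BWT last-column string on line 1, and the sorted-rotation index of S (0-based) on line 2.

All 14 rotations (rotation i = S[i:]+S[:i]):
  rot[0] = dinosauteapot$
  rot[1] = inosauteapot$d
  rot[2] = nosauteapot$di
  rot[3] = osauteapot$din
  rot[4] = sauteapot$dino
  rot[5] = auteapot$dinos
  rot[6] = uteapot$dinosa
  rot[7] = teapot$dinosau
  rot[8] = eapot$dinosaut
  rot[9] = apot$dinosaute
  rot[10] = pot$dinosautea
  rot[11] = ot$dinosauteap
  rot[12] = t$dinosauteapo
  rot[13] = $dinosauteapot
Sorted (with $ < everything):
  sorted[0] = $dinosauteapot  (last char: 't')
  sorted[1] = apot$dinosaute  (last char: 'e')
  sorted[2] = auteapot$dinos  (last char: 's')
  sorted[3] = dinosauteapot$  (last char: '$')
  sorted[4] = eapot$dinosaut  (last char: 't')
  sorted[5] = inosauteapot$d  (last char: 'd')
  sorted[6] = nosauteapot$di  (last char: 'i')
  sorted[7] = osauteapot$din  (last char: 'n')
  sorted[8] = ot$dinosauteap  (last char: 'p')
  sorted[9] = pot$dinosautea  (last char: 'a')
  sorted[10] = sauteapot$dino  (last char: 'o')
  sorted[11] = t$dinosauteapo  (last char: 'o')
  sorted[12] = teapot$dinosau  (last char: 'u')
  sorted[13] = uteapot$dinosa  (last char: 'a')
Last column: tes$tdinpaooua
Original string S is at sorted index 3

Answer: tes$tdinpaooua
3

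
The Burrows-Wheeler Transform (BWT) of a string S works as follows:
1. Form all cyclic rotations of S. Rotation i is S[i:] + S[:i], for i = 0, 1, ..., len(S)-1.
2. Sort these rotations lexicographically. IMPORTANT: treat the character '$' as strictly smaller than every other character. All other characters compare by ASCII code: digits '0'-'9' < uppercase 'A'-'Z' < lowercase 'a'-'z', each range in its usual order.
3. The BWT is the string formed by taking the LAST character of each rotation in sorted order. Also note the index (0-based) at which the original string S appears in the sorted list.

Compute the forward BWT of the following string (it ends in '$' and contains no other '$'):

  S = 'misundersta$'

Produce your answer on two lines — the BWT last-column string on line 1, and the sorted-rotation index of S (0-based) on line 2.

Answer: atndm$ueriss
5

Derivation:
All 12 rotations (rotation i = S[i:]+S[:i]):
  rot[0] = misundersta$
  rot[1] = isundersta$m
  rot[2] = sundersta$mi
  rot[3] = understa$mis
  rot[4] = ndersta$misu
  rot[5] = dersta$misun
  rot[6] = ersta$misund
  rot[7] = rsta$misunde
  rot[8] = sta$misunder
  rot[9] = ta$misunders
  rot[10] = a$misunderst
  rot[11] = $misundersta
Sorted (with $ < everything):
  sorted[0] = $misundersta  (last char: 'a')
  sorted[1] = a$misunderst  (last char: 't')
  sorted[2] = dersta$misun  (last char: 'n')
  sorted[3] = ersta$misund  (last char: 'd')
  sorted[4] = isundersta$m  (last char: 'm')
  sorted[5] = misundersta$  (last char: '$')
  sorted[6] = ndersta$misu  (last char: 'u')
  sorted[7] = rsta$misunde  (last char: 'e')
  sorted[8] = sta$misunder  (last char: 'r')
  sorted[9] = sundersta$mi  (last char: 'i')
  sorted[10] = ta$misunders  (last char: 's')
  sorted[11] = understa$mis  (last char: 's')
Last column: atndm$ueriss
Original string S is at sorted index 5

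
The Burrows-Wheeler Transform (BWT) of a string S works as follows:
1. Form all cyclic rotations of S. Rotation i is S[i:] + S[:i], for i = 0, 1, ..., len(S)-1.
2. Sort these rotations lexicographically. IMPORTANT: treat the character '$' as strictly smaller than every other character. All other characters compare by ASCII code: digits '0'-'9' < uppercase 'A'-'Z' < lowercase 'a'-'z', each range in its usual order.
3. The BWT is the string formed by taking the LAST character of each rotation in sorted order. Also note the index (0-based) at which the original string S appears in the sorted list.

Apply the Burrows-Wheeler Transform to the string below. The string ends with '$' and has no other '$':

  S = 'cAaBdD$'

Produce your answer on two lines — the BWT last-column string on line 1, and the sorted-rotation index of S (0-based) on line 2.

All 7 rotations (rotation i = S[i:]+S[:i]):
  rot[0] = cAaBdD$
  rot[1] = AaBdD$c
  rot[2] = aBdD$cA
  rot[3] = BdD$cAa
  rot[4] = dD$cAaB
  rot[5] = D$cAaBd
  rot[6] = $cAaBdD
Sorted (with $ < everything):
  sorted[0] = $cAaBdD  (last char: 'D')
  sorted[1] = AaBdD$c  (last char: 'c')
  sorted[2] = BdD$cAa  (last char: 'a')
  sorted[3] = D$cAaBd  (last char: 'd')
  sorted[4] = aBdD$cA  (last char: 'A')
  sorted[5] = cAaBdD$  (last char: '$')
  sorted[6] = dD$cAaB  (last char: 'B')
Last column: DcadA$B
Original string S is at sorted index 5

Answer: DcadA$B
5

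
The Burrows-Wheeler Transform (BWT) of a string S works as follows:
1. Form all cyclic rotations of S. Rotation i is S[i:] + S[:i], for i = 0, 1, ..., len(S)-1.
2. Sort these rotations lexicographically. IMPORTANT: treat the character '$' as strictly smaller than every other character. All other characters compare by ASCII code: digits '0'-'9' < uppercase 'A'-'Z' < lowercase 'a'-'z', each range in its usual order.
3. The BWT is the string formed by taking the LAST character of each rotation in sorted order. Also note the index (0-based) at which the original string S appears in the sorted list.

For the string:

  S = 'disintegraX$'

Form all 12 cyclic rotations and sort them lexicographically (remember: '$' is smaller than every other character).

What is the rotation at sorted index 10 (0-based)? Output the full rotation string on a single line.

All 12 rotations (rotation i = S[i:]+S[:i]):
  rot[0] = disintegraX$
  rot[1] = isintegraX$d
  rot[2] = sintegraX$di
  rot[3] = integraX$dis
  rot[4] = ntegraX$disi
  rot[5] = tegraX$disin
  rot[6] = egraX$disint
  rot[7] = graX$disinte
  rot[8] = raX$disinteg
  rot[9] = aX$disintegr
  rot[10] = X$disintegra
  rot[11] = $disintegraX
Sorted (with $ < everything):
  sorted[0] = $disintegraX
  sorted[1] = X$disintegra
  sorted[2] = aX$disintegr
  sorted[3] = disintegraX$
  sorted[4] = egraX$disint
  sorted[5] = graX$disinte
  sorted[6] = integraX$dis
  sorted[7] = isintegraX$d
  sorted[8] = ntegraX$disi
  sorted[9] = raX$disinteg
  sorted[10] = sintegraX$di
  sorted[11] = tegraX$disin
sorted[10] = sintegraX$di

Answer: sintegraX$di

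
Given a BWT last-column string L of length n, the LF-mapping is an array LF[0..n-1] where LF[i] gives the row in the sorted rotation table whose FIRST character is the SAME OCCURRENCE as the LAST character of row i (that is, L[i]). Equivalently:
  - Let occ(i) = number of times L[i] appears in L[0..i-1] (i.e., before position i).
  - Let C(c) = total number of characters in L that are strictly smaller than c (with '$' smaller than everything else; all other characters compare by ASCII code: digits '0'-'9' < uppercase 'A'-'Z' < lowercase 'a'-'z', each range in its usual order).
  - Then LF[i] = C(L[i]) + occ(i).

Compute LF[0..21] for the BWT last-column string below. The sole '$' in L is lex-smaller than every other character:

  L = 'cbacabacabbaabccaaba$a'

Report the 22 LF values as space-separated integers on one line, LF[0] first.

Answer: 17 11 1 18 2 12 3 19 4 13 14 5 6 15 20 21 7 8 16 9 0 10

Derivation:
Char counts: '$':1, 'a':10, 'b':6, 'c':5
C (first-col start): C('$')=0, C('a')=1, C('b')=11, C('c')=17
L[0]='c': occ=0, LF[0]=C('c')+0=17+0=17
L[1]='b': occ=0, LF[1]=C('b')+0=11+0=11
L[2]='a': occ=0, LF[2]=C('a')+0=1+0=1
L[3]='c': occ=1, LF[3]=C('c')+1=17+1=18
L[4]='a': occ=1, LF[4]=C('a')+1=1+1=2
L[5]='b': occ=1, LF[5]=C('b')+1=11+1=12
L[6]='a': occ=2, LF[6]=C('a')+2=1+2=3
L[7]='c': occ=2, LF[7]=C('c')+2=17+2=19
L[8]='a': occ=3, LF[8]=C('a')+3=1+3=4
L[9]='b': occ=2, LF[9]=C('b')+2=11+2=13
L[10]='b': occ=3, LF[10]=C('b')+3=11+3=14
L[11]='a': occ=4, LF[11]=C('a')+4=1+4=5
L[12]='a': occ=5, LF[12]=C('a')+5=1+5=6
L[13]='b': occ=4, LF[13]=C('b')+4=11+4=15
L[14]='c': occ=3, LF[14]=C('c')+3=17+3=20
L[15]='c': occ=4, LF[15]=C('c')+4=17+4=21
L[16]='a': occ=6, LF[16]=C('a')+6=1+6=7
L[17]='a': occ=7, LF[17]=C('a')+7=1+7=8
L[18]='b': occ=5, LF[18]=C('b')+5=11+5=16
L[19]='a': occ=8, LF[19]=C('a')+8=1+8=9
L[20]='$': occ=0, LF[20]=C('$')+0=0+0=0
L[21]='a': occ=9, LF[21]=C('a')+9=1+9=10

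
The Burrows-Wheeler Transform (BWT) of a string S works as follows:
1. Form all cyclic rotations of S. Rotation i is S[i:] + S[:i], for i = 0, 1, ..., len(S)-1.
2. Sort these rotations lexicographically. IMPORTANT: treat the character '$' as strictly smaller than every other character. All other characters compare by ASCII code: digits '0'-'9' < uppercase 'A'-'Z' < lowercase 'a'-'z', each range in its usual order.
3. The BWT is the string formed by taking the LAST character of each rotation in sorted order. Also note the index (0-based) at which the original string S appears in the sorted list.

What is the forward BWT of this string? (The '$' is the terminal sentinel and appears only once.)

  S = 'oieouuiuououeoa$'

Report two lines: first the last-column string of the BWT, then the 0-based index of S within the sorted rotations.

Answer: aouioue$uueouoio
7

Derivation:
All 16 rotations (rotation i = S[i:]+S[:i]):
  rot[0] = oieouuiuououeoa$
  rot[1] = ieouuiuououeoa$o
  rot[2] = eouuiuououeoa$oi
  rot[3] = ouuiuououeoa$oie
  rot[4] = uuiuououeoa$oieo
  rot[5] = uiuououeoa$oieou
  rot[6] = iuououeoa$oieouu
  rot[7] = uououeoa$oieouui
  rot[8] = ououeoa$oieouuiu
  rot[9] = uoueoa$oieouuiuo
  rot[10] = oueoa$oieouuiuou
  rot[11] = ueoa$oieouuiuouo
  rot[12] = eoa$oieouuiuouou
  rot[13] = oa$oieouuiuououe
  rot[14] = a$oieouuiuououeo
  rot[15] = $oieouuiuououeoa
Sorted (with $ < everything):
  sorted[0] = $oieouuiuououeoa  (last char: 'a')
  sorted[1] = a$oieouuiuououeo  (last char: 'o')
  sorted[2] = eoa$oieouuiuouou  (last char: 'u')
  sorted[3] = eouuiuououeoa$oi  (last char: 'i')
  sorted[4] = ieouuiuououeoa$o  (last char: 'o')
  sorted[5] = iuououeoa$oieouu  (last char: 'u')
  sorted[6] = oa$oieouuiuououe  (last char: 'e')
  sorted[7] = oieouuiuououeoa$  (last char: '$')
  sorted[8] = oueoa$oieouuiuou  (last char: 'u')
  sorted[9] = ououeoa$oieouuiu  (last char: 'u')
  sorted[10] = ouuiuououeoa$oie  (last char: 'e')
  sorted[11] = ueoa$oieouuiuouo  (last char: 'o')
  sorted[12] = uiuououeoa$oieou  (last char: 'u')
  sorted[13] = uoueoa$oieouuiuo  (last char: 'o')
  sorted[14] = uououeoa$oieouui  (last char: 'i')
  sorted[15] = uuiuououeoa$oieo  (last char: 'o')
Last column: aouioue$uueouoio
Original string S is at sorted index 7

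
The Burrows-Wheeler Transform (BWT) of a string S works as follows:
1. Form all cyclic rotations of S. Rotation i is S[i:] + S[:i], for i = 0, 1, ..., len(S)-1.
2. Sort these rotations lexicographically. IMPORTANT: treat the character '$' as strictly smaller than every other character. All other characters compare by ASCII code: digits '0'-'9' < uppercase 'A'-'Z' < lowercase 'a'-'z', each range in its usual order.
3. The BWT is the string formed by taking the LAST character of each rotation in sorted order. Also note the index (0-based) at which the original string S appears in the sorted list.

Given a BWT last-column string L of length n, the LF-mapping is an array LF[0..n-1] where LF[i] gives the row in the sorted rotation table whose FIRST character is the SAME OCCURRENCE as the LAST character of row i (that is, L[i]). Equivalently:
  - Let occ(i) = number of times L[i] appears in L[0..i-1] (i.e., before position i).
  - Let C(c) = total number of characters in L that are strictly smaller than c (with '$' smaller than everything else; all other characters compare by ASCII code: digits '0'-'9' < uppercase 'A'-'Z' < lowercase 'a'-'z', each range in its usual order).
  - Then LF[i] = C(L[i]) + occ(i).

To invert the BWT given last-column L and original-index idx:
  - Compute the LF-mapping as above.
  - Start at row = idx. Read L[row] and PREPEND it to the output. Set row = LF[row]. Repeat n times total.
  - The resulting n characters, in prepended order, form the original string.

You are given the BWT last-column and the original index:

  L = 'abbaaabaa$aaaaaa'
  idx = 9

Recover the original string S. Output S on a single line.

LF mapping: 1 13 14 2 3 4 15 5 6 0 7 8 9 10 11 12
Walk LF starting at row 9, prepending L[row]:
  step 1: row=9, L[9]='$', prepend. Next row=LF[9]=0
  step 2: row=0, L[0]='a', prepend. Next row=LF[0]=1
  step 3: row=1, L[1]='b', prepend. Next row=LF[1]=13
  step 4: row=13, L[13]='a', prepend. Next row=LF[13]=10
  step 5: row=10, L[10]='a', prepend. Next row=LF[10]=7
  step 6: row=7, L[7]='a', prepend. Next row=LF[7]=5
  step 7: row=5, L[5]='a', prepend. Next row=LF[5]=4
  step 8: row=4, L[4]='a', prepend. Next row=LF[4]=3
  step 9: row=3, L[3]='a', prepend. Next row=LF[3]=2
  step 10: row=2, L[2]='b', prepend. Next row=LF[2]=14
  step 11: row=14, L[14]='a', prepend. Next row=LF[14]=11
  step 12: row=11, L[11]='a', prepend. Next row=LF[11]=8
  step 13: row=8, L[8]='a', prepend. Next row=LF[8]=6
  step 14: row=6, L[6]='b', prepend. Next row=LF[6]=15
  step 15: row=15, L[15]='a', prepend. Next row=LF[15]=12
  step 16: row=12, L[12]='a', prepend. Next row=LF[12]=9
Reversed output: aabaaabaaaaaaba$

Answer: aabaaabaaaaaaba$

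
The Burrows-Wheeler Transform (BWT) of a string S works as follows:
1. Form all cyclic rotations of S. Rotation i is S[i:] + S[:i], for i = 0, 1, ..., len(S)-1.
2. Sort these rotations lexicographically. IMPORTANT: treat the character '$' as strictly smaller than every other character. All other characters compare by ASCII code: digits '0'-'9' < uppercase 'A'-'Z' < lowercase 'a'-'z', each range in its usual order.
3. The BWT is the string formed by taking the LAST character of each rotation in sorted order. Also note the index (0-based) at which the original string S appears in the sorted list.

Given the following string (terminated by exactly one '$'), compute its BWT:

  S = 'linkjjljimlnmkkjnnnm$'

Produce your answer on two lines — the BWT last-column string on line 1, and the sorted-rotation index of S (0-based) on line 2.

Answer: mjllkjknkm$jmnniinlnj
10

Derivation:
All 21 rotations (rotation i = S[i:]+S[:i]):
  rot[0] = linkjjljimlnmkkjnnnm$
  rot[1] = inkjjljimlnmkkjnnnm$l
  rot[2] = nkjjljimlnmkkjnnnm$li
  rot[3] = kjjljimlnmkkjnnnm$lin
  rot[4] = jjljimlnmkkjnnnm$link
  rot[5] = jljimlnmkkjnnnm$linkj
  rot[6] = ljimlnmkkjnnnm$linkjj
  rot[7] = jimlnmkkjnnnm$linkjjl
  rot[8] = imlnmkkjnnnm$linkjjlj
  rot[9] = mlnmkkjnnnm$linkjjlji
  rot[10] = lnmkkjnnnm$linkjjljim
  rot[11] = nmkkjnnnm$linkjjljiml
  rot[12] = mkkjnnnm$linkjjljimln
  rot[13] = kkjnnnm$linkjjljimlnm
  rot[14] = kjnnnm$linkjjljimlnmk
  rot[15] = jnnnm$linkjjljimlnmkk
  rot[16] = nnnm$linkjjljimlnmkkj
  rot[17] = nnm$linkjjljimlnmkkjn
  rot[18] = nm$linkjjljimlnmkkjnn
  rot[19] = m$linkjjljimlnmkkjnnn
  rot[20] = $linkjjljimlnmkkjnnnm
Sorted (with $ < everything):
  sorted[0] = $linkjjljimlnmkkjnnnm  (last char: 'm')
  sorted[1] = imlnmkkjnnnm$linkjjlj  (last char: 'j')
  sorted[2] = inkjjljimlnmkkjnnnm$l  (last char: 'l')
  sorted[3] = jimlnmkkjnnnm$linkjjl  (last char: 'l')
  sorted[4] = jjljimlnmkkjnnnm$link  (last char: 'k')
  sorted[5] = jljimlnmkkjnnnm$linkj  (last char: 'j')
  sorted[6] = jnnnm$linkjjljimlnmkk  (last char: 'k')
  sorted[7] = kjjljimlnmkkjnnnm$lin  (last char: 'n')
  sorted[8] = kjnnnm$linkjjljimlnmk  (last char: 'k')
  sorted[9] = kkjnnnm$linkjjljimlnm  (last char: 'm')
  sorted[10] = linkjjljimlnmkkjnnnm$  (last char: '$')
  sorted[11] = ljimlnmkkjnnnm$linkjj  (last char: 'j')
  sorted[12] = lnmkkjnnnm$linkjjljim  (last char: 'm')
  sorted[13] = m$linkjjljimlnmkkjnnn  (last char: 'n')
  sorted[14] = mkkjnnnm$linkjjljimln  (last char: 'n')
  sorted[15] = mlnmkkjnnnm$linkjjlji  (last char: 'i')
  sorted[16] = nkjjljimlnmkkjnnnm$li  (last char: 'i')
  sorted[17] = nm$linkjjljimlnmkkjnn  (last char: 'n')
  sorted[18] = nmkkjnnnm$linkjjljiml  (last char: 'l')
  sorted[19] = nnm$linkjjljimlnmkkjn  (last char: 'n')
  sorted[20] = nnnm$linkjjljimlnmkkj  (last char: 'j')
Last column: mjllkjknkm$jmnniinlnj
Original string S is at sorted index 10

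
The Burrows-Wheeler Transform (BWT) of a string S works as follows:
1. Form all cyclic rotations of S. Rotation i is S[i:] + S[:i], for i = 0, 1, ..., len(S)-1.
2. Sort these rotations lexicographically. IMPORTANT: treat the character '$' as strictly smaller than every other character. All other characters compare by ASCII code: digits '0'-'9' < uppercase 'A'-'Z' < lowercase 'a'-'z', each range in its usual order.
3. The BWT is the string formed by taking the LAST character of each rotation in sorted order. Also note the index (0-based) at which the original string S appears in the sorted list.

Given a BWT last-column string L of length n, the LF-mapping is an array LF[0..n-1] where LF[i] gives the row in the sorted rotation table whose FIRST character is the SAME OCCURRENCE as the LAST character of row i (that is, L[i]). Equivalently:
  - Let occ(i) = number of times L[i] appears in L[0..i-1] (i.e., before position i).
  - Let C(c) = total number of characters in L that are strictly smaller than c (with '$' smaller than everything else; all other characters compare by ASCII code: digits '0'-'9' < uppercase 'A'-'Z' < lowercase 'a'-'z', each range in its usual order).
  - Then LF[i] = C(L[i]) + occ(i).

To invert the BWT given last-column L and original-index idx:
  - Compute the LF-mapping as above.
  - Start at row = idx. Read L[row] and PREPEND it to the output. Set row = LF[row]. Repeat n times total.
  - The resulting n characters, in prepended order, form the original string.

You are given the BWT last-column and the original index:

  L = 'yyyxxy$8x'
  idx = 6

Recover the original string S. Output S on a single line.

LF mapping: 5 6 7 2 3 8 0 1 4
Walk LF starting at row 6, prepending L[row]:
  step 1: row=6, L[6]='$', prepend. Next row=LF[6]=0
  step 2: row=0, L[0]='y', prepend. Next row=LF[0]=5
  step 3: row=5, L[5]='y', prepend. Next row=LF[5]=8
  step 4: row=8, L[8]='x', prepend. Next row=LF[8]=4
  step 5: row=4, L[4]='x', prepend. Next row=LF[4]=3
  step 6: row=3, L[3]='x', prepend. Next row=LF[3]=2
  step 7: row=2, L[2]='y', prepend. Next row=LF[2]=7
  step 8: row=7, L[7]='8', prepend. Next row=LF[7]=1
  step 9: row=1, L[1]='y', prepend. Next row=LF[1]=6
Reversed output: y8yxxxyy$

Answer: y8yxxxyy$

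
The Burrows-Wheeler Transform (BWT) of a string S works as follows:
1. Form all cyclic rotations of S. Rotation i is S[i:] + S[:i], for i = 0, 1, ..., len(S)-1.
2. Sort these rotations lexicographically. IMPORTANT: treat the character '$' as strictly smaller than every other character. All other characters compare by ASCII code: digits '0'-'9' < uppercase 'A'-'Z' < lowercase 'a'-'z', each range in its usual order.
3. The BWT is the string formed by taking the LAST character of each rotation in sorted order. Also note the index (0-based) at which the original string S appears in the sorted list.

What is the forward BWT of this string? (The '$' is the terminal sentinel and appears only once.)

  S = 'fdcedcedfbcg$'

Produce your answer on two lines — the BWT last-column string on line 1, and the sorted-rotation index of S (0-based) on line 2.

All 13 rotations (rotation i = S[i:]+S[:i]):
  rot[0] = fdcedcedfbcg$
  rot[1] = dcedcedfbcg$f
  rot[2] = cedcedfbcg$fd
  rot[3] = edcedfbcg$fdc
  rot[4] = dcedfbcg$fdce
  rot[5] = cedfbcg$fdced
  rot[6] = edfbcg$fdcedc
  rot[7] = dfbcg$fdcedce
  rot[8] = fbcg$fdcedced
  rot[9] = bcg$fdcedcedf
  rot[10] = cg$fdcedcedfb
  rot[11] = g$fdcedcedfbc
  rot[12] = $fdcedcedfbcg
Sorted (with $ < everything):
  sorted[0] = $fdcedcedfbcg  (last char: 'g')
  sorted[1] = bcg$fdcedcedf  (last char: 'f')
  sorted[2] = cedcedfbcg$fd  (last char: 'd')
  sorted[3] = cedfbcg$fdced  (last char: 'd')
  sorted[4] = cg$fdcedcedfb  (last char: 'b')
  sorted[5] = dcedcedfbcg$f  (last char: 'f')
  sorted[6] = dcedfbcg$fdce  (last char: 'e')
  sorted[7] = dfbcg$fdcedce  (last char: 'e')
  sorted[8] = edcedfbcg$fdc  (last char: 'c')
  sorted[9] = edfbcg$fdcedc  (last char: 'c')
  sorted[10] = fbcg$fdcedced  (last char: 'd')
  sorted[11] = fdcedcedfbcg$  (last char: '$')
  sorted[12] = g$fdcedcedfbc  (last char: 'c')
Last column: gfddbfeeccd$c
Original string S is at sorted index 11

Answer: gfddbfeeccd$c
11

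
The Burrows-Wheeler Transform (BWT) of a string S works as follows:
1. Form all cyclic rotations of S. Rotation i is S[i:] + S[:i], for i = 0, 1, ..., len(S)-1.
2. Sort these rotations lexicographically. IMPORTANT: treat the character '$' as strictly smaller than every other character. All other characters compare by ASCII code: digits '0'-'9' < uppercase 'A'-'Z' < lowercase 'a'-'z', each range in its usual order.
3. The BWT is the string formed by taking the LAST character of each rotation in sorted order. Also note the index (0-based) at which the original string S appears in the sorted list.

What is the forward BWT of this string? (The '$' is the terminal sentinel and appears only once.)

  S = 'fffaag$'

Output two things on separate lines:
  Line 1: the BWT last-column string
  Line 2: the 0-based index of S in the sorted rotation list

All 7 rotations (rotation i = S[i:]+S[:i]):
  rot[0] = fffaag$
  rot[1] = ffaag$f
  rot[2] = faag$ff
  rot[3] = aag$fff
  rot[4] = ag$fffa
  rot[5] = g$fffaa
  rot[6] = $fffaag
Sorted (with $ < everything):
  sorted[0] = $fffaag  (last char: 'g')
  sorted[1] = aag$fff  (last char: 'f')
  sorted[2] = ag$fffa  (last char: 'a')
  sorted[3] = faag$ff  (last char: 'f')
  sorted[4] = ffaag$f  (last char: 'f')
  sorted[5] = fffaag$  (last char: '$')
  sorted[6] = g$fffaa  (last char: 'a')
Last column: gfaff$a
Original string S is at sorted index 5

Answer: gfaff$a
5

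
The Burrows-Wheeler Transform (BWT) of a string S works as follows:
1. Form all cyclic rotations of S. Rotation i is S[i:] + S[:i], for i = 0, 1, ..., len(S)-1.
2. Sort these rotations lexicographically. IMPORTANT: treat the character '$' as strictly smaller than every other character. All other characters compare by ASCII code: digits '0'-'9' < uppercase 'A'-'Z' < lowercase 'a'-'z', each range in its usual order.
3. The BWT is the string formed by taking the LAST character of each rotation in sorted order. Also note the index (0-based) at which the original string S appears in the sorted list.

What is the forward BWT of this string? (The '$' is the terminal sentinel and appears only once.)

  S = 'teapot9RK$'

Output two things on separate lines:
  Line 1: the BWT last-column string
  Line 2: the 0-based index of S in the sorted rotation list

Answer: KtR9etpao$
9

Derivation:
All 10 rotations (rotation i = S[i:]+S[:i]):
  rot[0] = teapot9RK$
  rot[1] = eapot9RK$t
  rot[2] = apot9RK$te
  rot[3] = pot9RK$tea
  rot[4] = ot9RK$teap
  rot[5] = t9RK$teapo
  rot[6] = 9RK$teapot
  rot[7] = RK$teapot9
  rot[8] = K$teapot9R
  rot[9] = $teapot9RK
Sorted (with $ < everything):
  sorted[0] = $teapot9RK  (last char: 'K')
  sorted[1] = 9RK$teapot  (last char: 't')
  sorted[2] = K$teapot9R  (last char: 'R')
  sorted[3] = RK$teapot9  (last char: '9')
  sorted[4] = apot9RK$te  (last char: 'e')
  sorted[5] = eapot9RK$t  (last char: 't')
  sorted[6] = ot9RK$teap  (last char: 'p')
  sorted[7] = pot9RK$tea  (last char: 'a')
  sorted[8] = t9RK$teapo  (last char: 'o')
  sorted[9] = teapot9RK$  (last char: '$')
Last column: KtR9etpao$
Original string S is at sorted index 9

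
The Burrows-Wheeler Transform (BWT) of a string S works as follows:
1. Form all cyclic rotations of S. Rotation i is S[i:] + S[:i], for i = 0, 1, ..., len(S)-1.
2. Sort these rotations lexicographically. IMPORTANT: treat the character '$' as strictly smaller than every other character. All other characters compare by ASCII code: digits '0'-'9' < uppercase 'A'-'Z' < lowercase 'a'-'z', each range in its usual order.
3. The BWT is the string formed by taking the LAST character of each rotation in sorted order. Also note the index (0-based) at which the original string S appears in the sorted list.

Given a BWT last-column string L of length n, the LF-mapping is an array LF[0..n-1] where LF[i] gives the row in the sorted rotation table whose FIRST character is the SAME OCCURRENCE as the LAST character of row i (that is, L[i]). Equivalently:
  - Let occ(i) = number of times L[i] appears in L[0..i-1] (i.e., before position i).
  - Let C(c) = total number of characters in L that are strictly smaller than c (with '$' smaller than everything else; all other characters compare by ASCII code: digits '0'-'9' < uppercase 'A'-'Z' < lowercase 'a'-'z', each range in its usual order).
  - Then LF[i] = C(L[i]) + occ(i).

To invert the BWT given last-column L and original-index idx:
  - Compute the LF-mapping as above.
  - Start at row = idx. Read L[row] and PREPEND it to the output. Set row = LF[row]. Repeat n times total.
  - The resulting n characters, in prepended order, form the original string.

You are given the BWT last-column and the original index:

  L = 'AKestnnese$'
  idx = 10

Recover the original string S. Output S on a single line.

Answer: tennesseKA$

Derivation:
LF mapping: 1 2 3 8 10 6 7 4 9 5 0
Walk LF starting at row 10, prepending L[row]:
  step 1: row=10, L[10]='$', prepend. Next row=LF[10]=0
  step 2: row=0, L[0]='A', prepend. Next row=LF[0]=1
  step 3: row=1, L[1]='K', prepend. Next row=LF[1]=2
  step 4: row=2, L[2]='e', prepend. Next row=LF[2]=3
  step 5: row=3, L[3]='s', prepend. Next row=LF[3]=8
  step 6: row=8, L[8]='s', prepend. Next row=LF[8]=9
  step 7: row=9, L[9]='e', prepend. Next row=LF[9]=5
  step 8: row=5, L[5]='n', prepend. Next row=LF[5]=6
  step 9: row=6, L[6]='n', prepend. Next row=LF[6]=7
  step 10: row=7, L[7]='e', prepend. Next row=LF[7]=4
  step 11: row=4, L[4]='t', prepend. Next row=LF[4]=10
Reversed output: tennesseKA$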